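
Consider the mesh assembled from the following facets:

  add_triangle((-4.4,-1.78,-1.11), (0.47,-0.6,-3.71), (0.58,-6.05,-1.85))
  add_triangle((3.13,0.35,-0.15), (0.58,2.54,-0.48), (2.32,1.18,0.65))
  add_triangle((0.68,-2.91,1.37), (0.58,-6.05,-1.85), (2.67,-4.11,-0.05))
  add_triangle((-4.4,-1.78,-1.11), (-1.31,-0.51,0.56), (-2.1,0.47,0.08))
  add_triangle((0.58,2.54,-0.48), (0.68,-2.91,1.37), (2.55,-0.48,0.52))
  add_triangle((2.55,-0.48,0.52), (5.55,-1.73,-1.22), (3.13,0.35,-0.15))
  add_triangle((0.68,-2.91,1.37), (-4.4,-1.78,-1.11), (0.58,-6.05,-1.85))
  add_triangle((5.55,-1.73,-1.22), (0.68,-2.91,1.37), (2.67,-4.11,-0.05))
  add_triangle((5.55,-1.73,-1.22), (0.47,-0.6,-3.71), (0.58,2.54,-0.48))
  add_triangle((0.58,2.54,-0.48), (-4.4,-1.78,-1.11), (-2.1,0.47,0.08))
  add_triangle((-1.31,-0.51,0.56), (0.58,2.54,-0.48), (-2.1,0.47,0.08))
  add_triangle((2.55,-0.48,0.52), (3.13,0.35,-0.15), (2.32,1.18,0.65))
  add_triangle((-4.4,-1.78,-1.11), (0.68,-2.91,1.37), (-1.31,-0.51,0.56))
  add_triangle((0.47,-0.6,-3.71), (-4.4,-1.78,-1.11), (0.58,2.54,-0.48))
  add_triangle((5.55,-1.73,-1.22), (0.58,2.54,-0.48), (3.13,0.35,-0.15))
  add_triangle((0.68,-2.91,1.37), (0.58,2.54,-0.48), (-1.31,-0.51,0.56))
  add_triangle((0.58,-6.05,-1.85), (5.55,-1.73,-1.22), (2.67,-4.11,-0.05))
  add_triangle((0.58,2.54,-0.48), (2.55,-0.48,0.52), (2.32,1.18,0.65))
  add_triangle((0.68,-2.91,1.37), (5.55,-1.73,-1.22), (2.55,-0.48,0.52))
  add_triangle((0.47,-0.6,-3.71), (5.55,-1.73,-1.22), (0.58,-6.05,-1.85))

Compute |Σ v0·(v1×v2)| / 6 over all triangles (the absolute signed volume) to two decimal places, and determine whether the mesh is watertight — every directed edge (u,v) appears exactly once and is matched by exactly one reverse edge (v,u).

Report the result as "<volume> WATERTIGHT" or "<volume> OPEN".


91.28 WATERTIGHT

Per-triangle v0·(v1×v2)/6:
  t1: +16.4881
  t2: +1.2000
  t3: +4.6982
  t4: +0.8528
  t5: +0.6790
  t6: +1.1683
  t7: +10.1862
  t8: +3.2669
  t9: +9.2249
  t10: +1.6369
  t11: +0.3479
  t12: +0.6122
  t13: +2.0975
  t14: +6.8355
  t15: +1.7863
  t16: +0.6782
  t17: +8.1374
  t18: -0.6102
  t19: +3.1392
  t20: +18.8582
Σ = +91.2837 → |volume| = 91.28

Directed edges: 60 total, each appears once with its reverse present → watertight.


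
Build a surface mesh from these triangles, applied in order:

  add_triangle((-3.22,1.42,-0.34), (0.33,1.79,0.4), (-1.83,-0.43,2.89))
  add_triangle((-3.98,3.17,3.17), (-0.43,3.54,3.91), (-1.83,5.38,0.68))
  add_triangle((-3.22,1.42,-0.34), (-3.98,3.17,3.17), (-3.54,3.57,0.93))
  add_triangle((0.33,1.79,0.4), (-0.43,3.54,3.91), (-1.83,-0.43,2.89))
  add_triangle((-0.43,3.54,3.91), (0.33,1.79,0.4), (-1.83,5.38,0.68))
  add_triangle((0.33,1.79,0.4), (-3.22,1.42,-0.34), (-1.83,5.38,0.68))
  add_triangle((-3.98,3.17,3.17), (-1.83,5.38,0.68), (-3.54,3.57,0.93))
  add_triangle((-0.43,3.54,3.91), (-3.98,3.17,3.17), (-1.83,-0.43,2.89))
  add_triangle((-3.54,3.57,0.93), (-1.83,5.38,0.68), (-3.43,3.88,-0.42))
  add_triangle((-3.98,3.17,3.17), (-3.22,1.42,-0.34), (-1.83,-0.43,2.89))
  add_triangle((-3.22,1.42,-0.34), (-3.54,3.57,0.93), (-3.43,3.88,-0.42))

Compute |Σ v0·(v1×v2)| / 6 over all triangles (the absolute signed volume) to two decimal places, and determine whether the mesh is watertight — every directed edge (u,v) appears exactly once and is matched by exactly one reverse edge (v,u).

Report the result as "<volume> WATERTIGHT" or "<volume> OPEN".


33.79 OPEN

Per-triangle v0·(v1×v2)/6:
  t1: -3.4451
  t2: +10.9315
  t3: +2.8807
  t4: -0.6646
  t5: +2.7944
  t6: +0.0109
  t7: +4.5293
  t8: +7.5050
  t9: +2.8044
  t10: +4.7245
  t11: +1.7188
Σ = +33.7899 → |volume| = 33.79

Directed edges: 33 total; 3 unmatched, e.g. (-3.22,1.42,-0.34)→(-1.83,5.38,0.68) → open.


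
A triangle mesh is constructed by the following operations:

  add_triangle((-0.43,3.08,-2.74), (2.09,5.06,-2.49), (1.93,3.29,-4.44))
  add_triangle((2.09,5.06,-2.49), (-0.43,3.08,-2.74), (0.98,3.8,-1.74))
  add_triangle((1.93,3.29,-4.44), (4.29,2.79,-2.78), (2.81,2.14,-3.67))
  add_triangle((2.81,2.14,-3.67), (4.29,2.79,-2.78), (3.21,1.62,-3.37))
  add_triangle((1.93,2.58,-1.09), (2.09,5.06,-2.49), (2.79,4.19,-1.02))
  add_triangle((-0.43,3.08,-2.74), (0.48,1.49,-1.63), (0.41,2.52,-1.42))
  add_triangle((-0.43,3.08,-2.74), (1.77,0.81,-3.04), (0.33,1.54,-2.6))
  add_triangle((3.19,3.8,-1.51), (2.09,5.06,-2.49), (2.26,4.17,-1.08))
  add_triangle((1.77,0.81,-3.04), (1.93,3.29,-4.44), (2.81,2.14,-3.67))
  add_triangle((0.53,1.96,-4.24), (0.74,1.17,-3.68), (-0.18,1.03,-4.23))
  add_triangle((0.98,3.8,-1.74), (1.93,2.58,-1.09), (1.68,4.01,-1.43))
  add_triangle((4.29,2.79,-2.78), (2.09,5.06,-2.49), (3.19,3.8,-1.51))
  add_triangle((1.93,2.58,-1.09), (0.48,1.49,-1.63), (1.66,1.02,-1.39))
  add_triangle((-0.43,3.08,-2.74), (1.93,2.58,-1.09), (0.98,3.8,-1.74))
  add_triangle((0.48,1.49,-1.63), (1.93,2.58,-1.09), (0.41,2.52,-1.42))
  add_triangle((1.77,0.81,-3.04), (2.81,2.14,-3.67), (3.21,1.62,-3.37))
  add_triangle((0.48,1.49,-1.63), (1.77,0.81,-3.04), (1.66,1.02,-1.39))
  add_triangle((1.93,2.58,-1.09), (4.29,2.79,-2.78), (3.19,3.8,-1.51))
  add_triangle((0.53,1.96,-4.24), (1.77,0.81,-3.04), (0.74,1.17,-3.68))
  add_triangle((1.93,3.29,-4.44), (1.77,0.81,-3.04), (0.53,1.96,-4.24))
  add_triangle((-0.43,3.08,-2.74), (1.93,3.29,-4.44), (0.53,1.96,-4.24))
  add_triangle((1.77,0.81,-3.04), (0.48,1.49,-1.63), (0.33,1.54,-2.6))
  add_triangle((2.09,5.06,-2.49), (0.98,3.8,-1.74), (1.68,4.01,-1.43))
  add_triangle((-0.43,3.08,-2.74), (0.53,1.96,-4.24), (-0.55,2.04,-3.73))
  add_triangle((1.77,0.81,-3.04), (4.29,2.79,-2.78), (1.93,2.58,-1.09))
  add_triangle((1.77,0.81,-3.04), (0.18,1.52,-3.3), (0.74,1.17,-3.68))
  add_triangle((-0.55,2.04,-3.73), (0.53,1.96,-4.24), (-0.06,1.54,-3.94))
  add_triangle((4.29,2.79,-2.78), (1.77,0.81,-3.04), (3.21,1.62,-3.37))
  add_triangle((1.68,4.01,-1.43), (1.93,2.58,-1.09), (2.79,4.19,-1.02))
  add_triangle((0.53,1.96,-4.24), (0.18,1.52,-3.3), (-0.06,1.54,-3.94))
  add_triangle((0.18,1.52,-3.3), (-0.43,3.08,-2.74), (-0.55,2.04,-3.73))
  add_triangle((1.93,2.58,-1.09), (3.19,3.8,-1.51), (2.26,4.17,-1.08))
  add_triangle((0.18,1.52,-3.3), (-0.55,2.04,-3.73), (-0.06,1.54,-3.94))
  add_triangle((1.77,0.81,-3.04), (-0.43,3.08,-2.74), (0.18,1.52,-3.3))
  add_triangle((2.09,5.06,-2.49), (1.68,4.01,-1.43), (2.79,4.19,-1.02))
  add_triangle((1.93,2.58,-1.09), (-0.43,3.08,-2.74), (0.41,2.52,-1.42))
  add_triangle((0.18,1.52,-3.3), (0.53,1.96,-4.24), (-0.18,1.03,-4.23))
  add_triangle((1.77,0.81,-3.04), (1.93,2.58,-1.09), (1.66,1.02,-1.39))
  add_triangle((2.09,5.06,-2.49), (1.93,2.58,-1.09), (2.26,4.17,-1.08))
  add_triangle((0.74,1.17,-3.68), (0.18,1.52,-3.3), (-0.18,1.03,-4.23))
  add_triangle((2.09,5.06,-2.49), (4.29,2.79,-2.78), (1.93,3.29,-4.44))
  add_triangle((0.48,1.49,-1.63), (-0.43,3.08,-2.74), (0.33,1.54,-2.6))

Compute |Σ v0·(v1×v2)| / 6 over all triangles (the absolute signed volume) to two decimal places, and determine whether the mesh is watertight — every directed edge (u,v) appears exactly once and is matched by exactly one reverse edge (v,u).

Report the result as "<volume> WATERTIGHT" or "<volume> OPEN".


19.59 WATERTIGHT

Per-triangle v0·(v1×v2)/6:
  t1: +4.6392
  t2: +0.7953
  t3: +1.9776
  t4: +0.9065
  t5: +0.5990
  t6: -0.4093
  t7: +0.5401
  t8: +1.1652
  t9: +1.1044
  t10: +0.4491
  t11: -0.2879
  t12: +2.8753
  t13: -0.6476
  t14: -0.9941
  t15: -0.5377
  t16: +0.4885
  t17: -0.6094
  t18: -0.3296
  t19: +0.4039
  t20: +1.7940
  t21: +2.4376
  t22: -0.4319
  t23: +0.2727
  t24: +1.1299
  t25: -1.7540
  t26: -0.2882
  t27: +0.3253
  t28: -0.3183
  t29: -0.3866
  t30: -0.0441
  t31: -0.6508
  t32: -0.1371
  t33: -0.1625
  t34: -1.4159
  t35: +0.4646
  t36: +0.4948
  t37: +0.1493
  t38: +0.5605
  t39: -0.6271
  t40: -0.3910
  t41: +6.7869
  t42: -0.3492
Σ = +19.5874 → |volume| = 19.59

Directed edges: 126 total, each appears once with its reverse present → watertight.


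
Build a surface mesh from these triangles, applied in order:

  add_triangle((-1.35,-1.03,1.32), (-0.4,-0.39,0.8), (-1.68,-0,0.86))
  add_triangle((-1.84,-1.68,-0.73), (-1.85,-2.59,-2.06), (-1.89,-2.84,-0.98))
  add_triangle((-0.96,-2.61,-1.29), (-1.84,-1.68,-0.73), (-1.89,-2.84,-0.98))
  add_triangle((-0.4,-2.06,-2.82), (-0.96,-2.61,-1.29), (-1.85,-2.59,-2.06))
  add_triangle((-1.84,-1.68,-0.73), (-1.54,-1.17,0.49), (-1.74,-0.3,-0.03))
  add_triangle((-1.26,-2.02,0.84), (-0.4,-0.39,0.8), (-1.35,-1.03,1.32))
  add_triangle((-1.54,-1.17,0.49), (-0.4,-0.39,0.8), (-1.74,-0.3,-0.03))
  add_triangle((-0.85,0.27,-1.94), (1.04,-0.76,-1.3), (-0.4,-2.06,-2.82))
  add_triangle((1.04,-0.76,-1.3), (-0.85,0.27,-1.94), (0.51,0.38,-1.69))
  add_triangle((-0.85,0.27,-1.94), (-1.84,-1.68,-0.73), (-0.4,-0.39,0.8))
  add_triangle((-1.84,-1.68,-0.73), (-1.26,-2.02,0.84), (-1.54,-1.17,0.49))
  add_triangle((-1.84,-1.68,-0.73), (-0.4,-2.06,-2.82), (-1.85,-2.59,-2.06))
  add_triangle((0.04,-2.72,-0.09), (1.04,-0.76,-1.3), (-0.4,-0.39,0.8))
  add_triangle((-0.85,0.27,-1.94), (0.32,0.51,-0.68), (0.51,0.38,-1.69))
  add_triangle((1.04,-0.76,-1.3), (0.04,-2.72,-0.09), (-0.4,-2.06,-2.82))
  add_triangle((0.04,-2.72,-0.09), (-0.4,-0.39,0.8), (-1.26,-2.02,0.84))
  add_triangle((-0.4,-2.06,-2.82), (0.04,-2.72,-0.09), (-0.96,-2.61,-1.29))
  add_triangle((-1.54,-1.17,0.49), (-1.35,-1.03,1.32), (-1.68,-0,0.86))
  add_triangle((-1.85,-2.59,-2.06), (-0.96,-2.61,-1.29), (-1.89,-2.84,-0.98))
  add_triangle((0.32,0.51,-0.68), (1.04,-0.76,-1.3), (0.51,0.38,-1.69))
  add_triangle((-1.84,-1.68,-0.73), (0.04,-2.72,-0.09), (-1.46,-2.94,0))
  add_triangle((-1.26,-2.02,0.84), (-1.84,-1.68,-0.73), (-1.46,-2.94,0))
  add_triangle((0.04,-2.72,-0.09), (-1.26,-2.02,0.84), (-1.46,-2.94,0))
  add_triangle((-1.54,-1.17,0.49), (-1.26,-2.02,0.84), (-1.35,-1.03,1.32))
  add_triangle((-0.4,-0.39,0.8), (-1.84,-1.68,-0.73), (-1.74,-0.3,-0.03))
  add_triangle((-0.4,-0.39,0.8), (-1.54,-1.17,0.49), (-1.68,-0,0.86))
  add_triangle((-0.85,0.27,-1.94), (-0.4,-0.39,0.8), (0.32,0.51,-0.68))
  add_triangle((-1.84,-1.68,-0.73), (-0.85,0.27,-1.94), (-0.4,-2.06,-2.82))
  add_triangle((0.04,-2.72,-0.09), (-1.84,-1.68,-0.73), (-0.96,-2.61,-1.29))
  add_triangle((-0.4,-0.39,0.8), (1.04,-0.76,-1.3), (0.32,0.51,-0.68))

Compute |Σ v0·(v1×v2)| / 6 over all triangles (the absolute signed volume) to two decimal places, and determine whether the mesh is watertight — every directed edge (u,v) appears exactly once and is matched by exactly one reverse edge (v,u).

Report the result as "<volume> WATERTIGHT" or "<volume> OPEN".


Per-triangle v0·(v1×v2)/6:
  t1: +0.1030
  t2: +0.3896
  t3: -0.1883
  t4: +0.8247
  t5: +0.3873
  t6: +0.1049
  t7: +0.1636
  t8: +1.0221
  t9: +0.4558
  t10: +0.2954
  t11: +0.3906
  t12: +0.0460
  t13: +0.1447
  t14: +0.1390
  t15: +1.5321
  t16: +0.3085
  t17: +1.0107
  t18: +0.2921
  t19: +0.4522
  t20: +0.0992
  t21: +0.5418
  t22: +0.5058
  t23: +0.5611
  t24: +0.2424
  t25: -0.3839
  t26: -0.2276
  t27: +0.0451
  t28: +1.6868
  t29: +0.7122
  t30: +0.0056
Σ = +11.6624 → |volume| = 11.66

Directed edges: 90 total, each appears once with its reverse present → watertight.

11.66 WATERTIGHT


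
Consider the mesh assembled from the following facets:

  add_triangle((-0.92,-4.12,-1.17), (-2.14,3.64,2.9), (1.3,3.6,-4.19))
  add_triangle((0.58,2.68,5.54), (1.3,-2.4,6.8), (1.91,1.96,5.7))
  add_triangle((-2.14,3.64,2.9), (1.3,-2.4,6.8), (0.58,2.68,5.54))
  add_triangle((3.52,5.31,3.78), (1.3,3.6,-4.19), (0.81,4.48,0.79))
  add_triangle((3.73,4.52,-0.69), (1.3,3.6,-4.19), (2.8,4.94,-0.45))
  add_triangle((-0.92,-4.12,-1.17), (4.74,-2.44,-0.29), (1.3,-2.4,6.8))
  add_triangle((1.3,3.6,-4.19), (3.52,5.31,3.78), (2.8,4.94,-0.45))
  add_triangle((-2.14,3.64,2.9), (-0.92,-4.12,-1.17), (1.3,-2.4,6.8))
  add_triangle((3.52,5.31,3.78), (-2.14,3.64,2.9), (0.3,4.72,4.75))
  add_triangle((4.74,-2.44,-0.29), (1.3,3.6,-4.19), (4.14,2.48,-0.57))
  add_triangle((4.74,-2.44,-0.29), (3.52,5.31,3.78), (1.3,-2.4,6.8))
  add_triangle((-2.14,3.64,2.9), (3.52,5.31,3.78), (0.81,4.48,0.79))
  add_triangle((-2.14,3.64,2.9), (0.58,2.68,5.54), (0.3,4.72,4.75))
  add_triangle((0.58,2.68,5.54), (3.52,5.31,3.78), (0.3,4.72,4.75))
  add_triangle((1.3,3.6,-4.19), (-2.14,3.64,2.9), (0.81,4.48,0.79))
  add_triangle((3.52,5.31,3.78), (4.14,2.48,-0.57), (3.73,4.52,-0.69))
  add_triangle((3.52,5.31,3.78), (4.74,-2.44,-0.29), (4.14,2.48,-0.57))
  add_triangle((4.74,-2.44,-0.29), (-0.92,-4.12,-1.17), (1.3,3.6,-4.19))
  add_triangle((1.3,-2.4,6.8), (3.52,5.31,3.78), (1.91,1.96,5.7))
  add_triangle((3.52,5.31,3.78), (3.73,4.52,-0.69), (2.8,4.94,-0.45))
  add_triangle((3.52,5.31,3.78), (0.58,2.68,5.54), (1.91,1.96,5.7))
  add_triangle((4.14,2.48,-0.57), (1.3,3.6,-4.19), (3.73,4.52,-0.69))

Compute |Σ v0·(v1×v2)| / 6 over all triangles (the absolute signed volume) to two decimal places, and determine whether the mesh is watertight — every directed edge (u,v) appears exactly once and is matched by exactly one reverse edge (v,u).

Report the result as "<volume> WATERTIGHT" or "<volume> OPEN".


Per-triangle v0·(v1×v2)/6:
  t1: +9.9327
  t2: +6.4659
  t3: +11.6223
  t4: +10.6005
  t5: +3.8838
  t6: +26.6421
  t7: +0.9769
  t8: +17.5224
  t9: +4.8277
  t10: +13.9054
  t11: +44.1698
  t12: +10.2573
  t13: +5.0575
  t14: +7.6215
  t15: +8.9859
  t16: +7.1154
  t17: +16.3362
  t18: +19.0525
  t19: +6.4150
  t20: +4.2173
  t21: +6.5217
  t22: +5.9821
Σ = +248.1121 → |volume| = 248.11

Directed edges: 66 total, each appears once with its reverse present → watertight.

248.11 WATERTIGHT


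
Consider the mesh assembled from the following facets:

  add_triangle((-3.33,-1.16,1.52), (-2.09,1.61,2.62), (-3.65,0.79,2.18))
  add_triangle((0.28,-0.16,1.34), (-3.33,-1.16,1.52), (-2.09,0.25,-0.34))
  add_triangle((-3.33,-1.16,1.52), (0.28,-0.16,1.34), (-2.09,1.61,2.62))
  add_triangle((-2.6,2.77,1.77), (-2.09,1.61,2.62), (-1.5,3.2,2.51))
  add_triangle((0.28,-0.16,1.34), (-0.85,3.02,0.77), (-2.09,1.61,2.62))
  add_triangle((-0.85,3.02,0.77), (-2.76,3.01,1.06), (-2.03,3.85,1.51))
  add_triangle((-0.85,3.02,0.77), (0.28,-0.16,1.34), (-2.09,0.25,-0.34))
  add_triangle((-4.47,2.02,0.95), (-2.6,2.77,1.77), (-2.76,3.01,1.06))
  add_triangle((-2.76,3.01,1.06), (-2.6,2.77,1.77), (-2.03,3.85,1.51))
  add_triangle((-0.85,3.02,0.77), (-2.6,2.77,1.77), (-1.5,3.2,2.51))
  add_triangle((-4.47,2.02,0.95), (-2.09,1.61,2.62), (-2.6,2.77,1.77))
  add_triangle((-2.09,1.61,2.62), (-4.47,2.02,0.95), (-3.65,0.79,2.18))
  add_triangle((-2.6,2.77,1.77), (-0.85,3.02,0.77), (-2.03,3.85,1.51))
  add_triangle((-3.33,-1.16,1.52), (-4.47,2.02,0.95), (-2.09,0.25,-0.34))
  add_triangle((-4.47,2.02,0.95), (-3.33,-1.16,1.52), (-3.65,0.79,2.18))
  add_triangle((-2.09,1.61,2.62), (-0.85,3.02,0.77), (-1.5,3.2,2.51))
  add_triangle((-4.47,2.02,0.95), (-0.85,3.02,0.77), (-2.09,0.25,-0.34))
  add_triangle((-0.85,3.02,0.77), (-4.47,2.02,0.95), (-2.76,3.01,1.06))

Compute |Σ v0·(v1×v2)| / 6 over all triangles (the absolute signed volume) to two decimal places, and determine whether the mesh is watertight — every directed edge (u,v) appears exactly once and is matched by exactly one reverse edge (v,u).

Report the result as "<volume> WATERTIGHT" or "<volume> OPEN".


16.28 WATERTIGHT

Per-triangle v0·(v1×v2)/6:
  t1: +1.2392
  t2: -0.6118
  t3: +2.1428
  t4: +1.2289
  t5: +1.3989
  t6: +0.3694
  t7: -1.3559
  t8: +1.0362
  t9: +0.6026
  t10: +1.2313
  t11: +1.9819
  t12: +2.0894
  t13: +0.0226
  t14: +1.9771
  t15: +2.2678
  t16: -0.7292
  t17: +1.2350
  t18: +0.1557
Σ = +16.2820 → |volume| = 16.28

Directed edges: 54 total, each appears once with its reverse present → watertight.


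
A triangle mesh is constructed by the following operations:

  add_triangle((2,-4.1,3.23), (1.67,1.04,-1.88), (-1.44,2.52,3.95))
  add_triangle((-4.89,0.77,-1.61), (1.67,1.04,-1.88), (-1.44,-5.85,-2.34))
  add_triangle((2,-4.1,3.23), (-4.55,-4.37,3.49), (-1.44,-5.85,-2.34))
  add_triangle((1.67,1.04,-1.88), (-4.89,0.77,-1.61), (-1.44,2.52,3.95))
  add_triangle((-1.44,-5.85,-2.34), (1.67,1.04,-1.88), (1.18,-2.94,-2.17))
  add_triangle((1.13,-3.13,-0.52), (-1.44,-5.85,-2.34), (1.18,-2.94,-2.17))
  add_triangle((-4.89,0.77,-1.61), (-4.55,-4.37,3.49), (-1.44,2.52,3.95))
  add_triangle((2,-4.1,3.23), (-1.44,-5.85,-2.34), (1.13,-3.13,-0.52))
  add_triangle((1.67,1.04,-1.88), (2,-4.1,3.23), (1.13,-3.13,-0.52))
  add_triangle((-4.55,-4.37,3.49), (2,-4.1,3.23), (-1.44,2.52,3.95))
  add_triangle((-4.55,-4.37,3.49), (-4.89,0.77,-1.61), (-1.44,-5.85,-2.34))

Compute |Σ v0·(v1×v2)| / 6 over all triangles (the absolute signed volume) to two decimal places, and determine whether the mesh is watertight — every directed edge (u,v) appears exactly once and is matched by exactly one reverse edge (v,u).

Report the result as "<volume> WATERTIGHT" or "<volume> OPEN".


168.69 OPEN

Per-triangle v0·(v1×v2)/6:
  t1: +8.6780
  t2: +14.0153
  t3: +31.8652
  t4: +9.2394
  t5: +2.8912
  t6: +3.2005
  t7: +27.6627
  t8: +6.8762
  t9: +4.7300
  t10: +27.0926
  t11: +32.4386
Σ = +168.6897 → |volume| = 168.69

Directed edges: 33 total; 3 unmatched, e.g. (1.67,1.04,-1.88)→(1.18,-2.94,-2.17) → open.


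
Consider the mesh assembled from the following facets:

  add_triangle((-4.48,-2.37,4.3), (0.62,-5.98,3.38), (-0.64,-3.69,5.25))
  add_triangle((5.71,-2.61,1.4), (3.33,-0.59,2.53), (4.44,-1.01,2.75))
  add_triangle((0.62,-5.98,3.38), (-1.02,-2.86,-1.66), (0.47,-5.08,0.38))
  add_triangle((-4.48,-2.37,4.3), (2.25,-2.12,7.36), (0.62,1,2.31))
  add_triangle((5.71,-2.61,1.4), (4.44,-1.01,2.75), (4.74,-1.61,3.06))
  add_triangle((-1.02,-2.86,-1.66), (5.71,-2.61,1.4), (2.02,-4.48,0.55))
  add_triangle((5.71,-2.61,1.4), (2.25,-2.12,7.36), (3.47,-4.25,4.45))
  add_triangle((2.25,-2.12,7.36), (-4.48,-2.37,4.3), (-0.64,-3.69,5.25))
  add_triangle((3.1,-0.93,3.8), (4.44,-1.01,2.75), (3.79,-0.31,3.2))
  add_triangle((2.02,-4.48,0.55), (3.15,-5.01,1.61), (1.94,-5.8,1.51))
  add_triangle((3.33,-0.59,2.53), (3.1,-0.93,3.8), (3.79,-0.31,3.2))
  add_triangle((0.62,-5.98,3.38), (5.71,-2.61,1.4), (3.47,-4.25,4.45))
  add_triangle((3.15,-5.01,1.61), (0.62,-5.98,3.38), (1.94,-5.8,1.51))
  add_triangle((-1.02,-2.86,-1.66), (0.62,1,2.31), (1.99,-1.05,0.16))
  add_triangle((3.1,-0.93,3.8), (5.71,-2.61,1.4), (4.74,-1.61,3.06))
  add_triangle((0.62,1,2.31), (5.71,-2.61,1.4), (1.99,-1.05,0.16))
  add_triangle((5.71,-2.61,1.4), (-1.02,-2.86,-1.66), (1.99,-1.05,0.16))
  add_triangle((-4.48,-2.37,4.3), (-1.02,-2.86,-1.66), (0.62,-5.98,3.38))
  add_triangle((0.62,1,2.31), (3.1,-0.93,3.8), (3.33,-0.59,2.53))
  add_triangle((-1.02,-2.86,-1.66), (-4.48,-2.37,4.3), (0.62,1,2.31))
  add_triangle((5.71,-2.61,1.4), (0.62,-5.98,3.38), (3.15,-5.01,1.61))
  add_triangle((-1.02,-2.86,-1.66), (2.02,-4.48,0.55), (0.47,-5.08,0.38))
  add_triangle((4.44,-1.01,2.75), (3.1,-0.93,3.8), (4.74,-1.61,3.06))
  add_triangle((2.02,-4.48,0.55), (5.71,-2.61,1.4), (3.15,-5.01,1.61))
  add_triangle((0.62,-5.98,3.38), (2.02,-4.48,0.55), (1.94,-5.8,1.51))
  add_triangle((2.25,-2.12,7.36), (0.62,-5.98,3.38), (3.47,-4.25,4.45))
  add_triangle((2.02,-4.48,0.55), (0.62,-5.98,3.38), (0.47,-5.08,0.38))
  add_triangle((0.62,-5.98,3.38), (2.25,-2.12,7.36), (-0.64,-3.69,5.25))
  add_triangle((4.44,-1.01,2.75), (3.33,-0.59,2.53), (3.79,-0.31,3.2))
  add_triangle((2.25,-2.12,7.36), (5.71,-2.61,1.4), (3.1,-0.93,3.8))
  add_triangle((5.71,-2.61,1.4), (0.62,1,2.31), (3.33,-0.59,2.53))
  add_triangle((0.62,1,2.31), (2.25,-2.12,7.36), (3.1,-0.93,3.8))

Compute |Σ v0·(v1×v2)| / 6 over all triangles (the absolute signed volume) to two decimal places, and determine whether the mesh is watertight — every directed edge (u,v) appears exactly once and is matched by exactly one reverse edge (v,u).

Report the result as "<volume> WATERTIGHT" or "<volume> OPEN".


Per-triangle v0·(v1×v2)/6:
  t1: +11.8868
  t2: -0.1887
  t3: +3.0838
  t4: +11.9571
  t5: +0.9612
  t6: +4.9455
  t7: +13.5212
  t8: +12.3638
  t9: +0.9100
  t10: +1.0325
  t11: -0.3576
  t12: +11.3289
  t13: +3.0060
  t14: -1.8528
  t15: +0.7308
  t16: +0.1122
  t17: +0.8496
  t18: +19.3168
  t19: +1.2785
  t20: -3.7091
  t21: +6.4262
  t22: +2.3136
  t23: +0.7191
  t24: +2.6494
  t25: -0.0968
  t26: +14.4603
  t27: +3.9743
  t28: +12.6827
  t29: -0.0853
  t30: +6.3132
  t31: +0.1786
  t32: +3.9771
Σ = +144.6888 → |volume| = 144.69

Directed edges: 96 total, each appears once with its reverse present → watertight.

144.69 WATERTIGHT


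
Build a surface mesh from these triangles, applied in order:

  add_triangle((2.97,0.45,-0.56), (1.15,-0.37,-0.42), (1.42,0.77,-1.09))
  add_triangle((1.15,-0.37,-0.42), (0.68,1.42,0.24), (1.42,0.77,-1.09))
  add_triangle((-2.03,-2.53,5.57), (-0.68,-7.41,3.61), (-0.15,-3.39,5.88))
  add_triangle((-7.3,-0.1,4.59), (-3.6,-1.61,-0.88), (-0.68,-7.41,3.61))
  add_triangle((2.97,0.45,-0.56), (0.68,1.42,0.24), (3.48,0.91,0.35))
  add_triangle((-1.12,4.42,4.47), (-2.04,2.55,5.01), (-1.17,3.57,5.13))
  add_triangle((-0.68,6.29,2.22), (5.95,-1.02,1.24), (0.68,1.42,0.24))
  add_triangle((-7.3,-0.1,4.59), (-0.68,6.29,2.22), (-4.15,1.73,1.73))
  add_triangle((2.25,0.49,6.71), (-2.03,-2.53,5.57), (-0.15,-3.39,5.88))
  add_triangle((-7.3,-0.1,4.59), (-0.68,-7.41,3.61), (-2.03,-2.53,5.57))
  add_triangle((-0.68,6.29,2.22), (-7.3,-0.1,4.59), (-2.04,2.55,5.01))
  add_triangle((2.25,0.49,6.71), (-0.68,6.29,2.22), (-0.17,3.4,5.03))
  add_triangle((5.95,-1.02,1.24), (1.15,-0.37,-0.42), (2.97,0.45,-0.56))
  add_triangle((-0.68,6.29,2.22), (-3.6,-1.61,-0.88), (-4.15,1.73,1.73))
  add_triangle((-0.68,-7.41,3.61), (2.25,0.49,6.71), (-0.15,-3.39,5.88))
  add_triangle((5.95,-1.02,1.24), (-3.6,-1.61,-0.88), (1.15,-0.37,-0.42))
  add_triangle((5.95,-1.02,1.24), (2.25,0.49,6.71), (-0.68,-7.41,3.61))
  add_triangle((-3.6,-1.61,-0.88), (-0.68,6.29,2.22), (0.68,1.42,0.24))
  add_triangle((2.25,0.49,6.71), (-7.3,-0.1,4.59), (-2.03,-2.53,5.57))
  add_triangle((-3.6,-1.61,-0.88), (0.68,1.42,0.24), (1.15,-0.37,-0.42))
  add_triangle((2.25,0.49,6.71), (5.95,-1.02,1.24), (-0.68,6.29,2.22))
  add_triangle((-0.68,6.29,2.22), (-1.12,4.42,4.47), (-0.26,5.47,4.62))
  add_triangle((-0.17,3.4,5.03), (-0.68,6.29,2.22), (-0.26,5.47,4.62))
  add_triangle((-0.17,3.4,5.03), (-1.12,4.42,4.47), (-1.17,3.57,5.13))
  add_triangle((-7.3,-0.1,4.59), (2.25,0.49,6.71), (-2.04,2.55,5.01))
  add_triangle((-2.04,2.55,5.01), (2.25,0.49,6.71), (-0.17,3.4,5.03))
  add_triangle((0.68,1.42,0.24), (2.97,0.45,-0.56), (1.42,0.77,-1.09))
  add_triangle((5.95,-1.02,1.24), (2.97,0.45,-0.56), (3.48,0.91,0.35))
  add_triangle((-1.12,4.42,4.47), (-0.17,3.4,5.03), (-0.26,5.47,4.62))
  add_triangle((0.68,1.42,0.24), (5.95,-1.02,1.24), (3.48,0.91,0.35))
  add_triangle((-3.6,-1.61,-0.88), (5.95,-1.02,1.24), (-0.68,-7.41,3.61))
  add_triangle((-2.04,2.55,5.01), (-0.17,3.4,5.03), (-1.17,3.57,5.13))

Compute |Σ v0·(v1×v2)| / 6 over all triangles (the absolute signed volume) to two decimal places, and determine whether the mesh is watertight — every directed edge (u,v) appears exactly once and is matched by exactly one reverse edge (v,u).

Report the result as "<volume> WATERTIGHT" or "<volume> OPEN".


311.64 OPEN

Per-triangle v0·(v1×v2)/6:
  t1: +0.2773
  t2: -0.2943
  t3: +10.2515
  t4: +34.3481
  t5: +0.5862
  t6: +1.0851
  t7: +2.9970
  t8: +10.6365
  t9: +9.6804
  t10: +28.9719
  t11: +22.9448
  t12: +7.8928
  t13: +0.8295
  t14: +5.7241
  t15: +10.1326
  t16: +1.4347
  t17: +49.8406
  t18: +1.3058
  t19: +27.1331
  t20: +0.4303
  t21: +36.1569
  t22: +2.8213
  t23: -0.7734
  t24: +1.0853
  t25: +23.4009
  t26: +8.0813
  t27: +0.6372
  t28: +1.4045
  t29: +1.7848
  t30: +0.7186
  t31: +9.2544
  t32: +0.8595
Σ = +311.6390 → |volume| = 311.64

Directed edges: 96 total; 6 unmatched, e.g. (-7.3,-0.1,4.59)→(-3.6,-1.61,-0.88) → open.


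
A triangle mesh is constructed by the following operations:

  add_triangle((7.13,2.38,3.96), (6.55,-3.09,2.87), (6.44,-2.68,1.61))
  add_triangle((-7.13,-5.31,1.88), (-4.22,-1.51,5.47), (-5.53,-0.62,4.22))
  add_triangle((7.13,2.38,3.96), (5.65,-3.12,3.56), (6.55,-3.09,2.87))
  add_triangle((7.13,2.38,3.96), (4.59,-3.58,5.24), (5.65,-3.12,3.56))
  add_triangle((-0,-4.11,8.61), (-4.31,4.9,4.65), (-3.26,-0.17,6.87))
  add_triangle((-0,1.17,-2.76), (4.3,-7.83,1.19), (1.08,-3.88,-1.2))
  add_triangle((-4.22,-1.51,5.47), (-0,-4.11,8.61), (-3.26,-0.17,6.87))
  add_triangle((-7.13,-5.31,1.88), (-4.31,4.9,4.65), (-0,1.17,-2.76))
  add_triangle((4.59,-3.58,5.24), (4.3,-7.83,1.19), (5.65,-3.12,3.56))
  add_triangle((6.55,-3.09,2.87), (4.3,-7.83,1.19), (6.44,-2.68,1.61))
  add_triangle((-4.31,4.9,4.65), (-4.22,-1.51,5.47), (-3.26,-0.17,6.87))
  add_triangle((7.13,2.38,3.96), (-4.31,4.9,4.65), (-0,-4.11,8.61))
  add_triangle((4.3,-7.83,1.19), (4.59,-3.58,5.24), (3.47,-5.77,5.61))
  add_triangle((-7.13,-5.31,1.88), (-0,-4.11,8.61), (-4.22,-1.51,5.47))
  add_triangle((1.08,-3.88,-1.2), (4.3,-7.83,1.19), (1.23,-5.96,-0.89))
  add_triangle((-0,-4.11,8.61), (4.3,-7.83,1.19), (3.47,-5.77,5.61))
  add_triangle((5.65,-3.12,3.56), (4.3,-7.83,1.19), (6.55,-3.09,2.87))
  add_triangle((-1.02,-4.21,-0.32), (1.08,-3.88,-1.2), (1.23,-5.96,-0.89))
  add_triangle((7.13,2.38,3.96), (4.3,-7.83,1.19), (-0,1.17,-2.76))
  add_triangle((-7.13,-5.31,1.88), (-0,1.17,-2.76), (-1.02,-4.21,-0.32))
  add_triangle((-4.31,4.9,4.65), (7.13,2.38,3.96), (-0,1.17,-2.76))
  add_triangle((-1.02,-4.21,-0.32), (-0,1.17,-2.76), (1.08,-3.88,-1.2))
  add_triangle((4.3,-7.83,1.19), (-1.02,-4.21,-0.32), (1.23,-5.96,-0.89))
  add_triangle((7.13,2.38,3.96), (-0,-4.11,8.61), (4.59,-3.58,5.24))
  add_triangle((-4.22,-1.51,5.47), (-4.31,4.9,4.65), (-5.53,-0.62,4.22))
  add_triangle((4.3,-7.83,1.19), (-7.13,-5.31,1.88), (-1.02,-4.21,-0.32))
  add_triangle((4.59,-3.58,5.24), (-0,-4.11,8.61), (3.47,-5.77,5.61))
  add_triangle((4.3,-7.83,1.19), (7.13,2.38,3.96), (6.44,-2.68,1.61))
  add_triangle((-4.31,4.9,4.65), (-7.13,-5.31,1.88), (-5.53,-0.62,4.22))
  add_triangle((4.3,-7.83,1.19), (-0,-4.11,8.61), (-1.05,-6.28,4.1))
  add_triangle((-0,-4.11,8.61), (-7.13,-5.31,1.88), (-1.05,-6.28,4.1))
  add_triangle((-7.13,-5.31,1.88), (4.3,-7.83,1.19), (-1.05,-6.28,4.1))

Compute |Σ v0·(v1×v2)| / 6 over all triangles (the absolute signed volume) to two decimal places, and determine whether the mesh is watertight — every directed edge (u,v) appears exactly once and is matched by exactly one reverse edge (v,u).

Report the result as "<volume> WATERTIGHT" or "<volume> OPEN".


594.52 WATERTIGHT

Per-triangle v0·(v1×v2)/6:
  t1: +7.9249
  t2: +12.7556
  t3: +7.2138
  t4: +13.4429
  t5: +14.0754
  t6: +5.0415
  t7: +13.6785
  t8: +31.4837
  t9: +13.5573
  t10: +7.9460
  t11: +12.6381
  t12: +99.2567
  t13: +14.3610
  t14: +37.9874
  t15: +2.3091
  t16: +17.0810
  t17: +7.2119
  t18: +1.0788
  t19: +32.0544
  t20: +12.1353
  t21: +30.5829
  t22: +4.2181
  t23: +5.2495
  t24: +39.1636
  t25: +12.4625
  t26: +17.2492
  t27: +14.9951
  t28: -14.7779
  t29: +12.0099
  t30: +37.6161
  t31: +37.5809
  t32: +34.9394
Σ = +594.5227 → |volume| = 594.52

Directed edges: 96 total, each appears once with its reverse present → watertight.


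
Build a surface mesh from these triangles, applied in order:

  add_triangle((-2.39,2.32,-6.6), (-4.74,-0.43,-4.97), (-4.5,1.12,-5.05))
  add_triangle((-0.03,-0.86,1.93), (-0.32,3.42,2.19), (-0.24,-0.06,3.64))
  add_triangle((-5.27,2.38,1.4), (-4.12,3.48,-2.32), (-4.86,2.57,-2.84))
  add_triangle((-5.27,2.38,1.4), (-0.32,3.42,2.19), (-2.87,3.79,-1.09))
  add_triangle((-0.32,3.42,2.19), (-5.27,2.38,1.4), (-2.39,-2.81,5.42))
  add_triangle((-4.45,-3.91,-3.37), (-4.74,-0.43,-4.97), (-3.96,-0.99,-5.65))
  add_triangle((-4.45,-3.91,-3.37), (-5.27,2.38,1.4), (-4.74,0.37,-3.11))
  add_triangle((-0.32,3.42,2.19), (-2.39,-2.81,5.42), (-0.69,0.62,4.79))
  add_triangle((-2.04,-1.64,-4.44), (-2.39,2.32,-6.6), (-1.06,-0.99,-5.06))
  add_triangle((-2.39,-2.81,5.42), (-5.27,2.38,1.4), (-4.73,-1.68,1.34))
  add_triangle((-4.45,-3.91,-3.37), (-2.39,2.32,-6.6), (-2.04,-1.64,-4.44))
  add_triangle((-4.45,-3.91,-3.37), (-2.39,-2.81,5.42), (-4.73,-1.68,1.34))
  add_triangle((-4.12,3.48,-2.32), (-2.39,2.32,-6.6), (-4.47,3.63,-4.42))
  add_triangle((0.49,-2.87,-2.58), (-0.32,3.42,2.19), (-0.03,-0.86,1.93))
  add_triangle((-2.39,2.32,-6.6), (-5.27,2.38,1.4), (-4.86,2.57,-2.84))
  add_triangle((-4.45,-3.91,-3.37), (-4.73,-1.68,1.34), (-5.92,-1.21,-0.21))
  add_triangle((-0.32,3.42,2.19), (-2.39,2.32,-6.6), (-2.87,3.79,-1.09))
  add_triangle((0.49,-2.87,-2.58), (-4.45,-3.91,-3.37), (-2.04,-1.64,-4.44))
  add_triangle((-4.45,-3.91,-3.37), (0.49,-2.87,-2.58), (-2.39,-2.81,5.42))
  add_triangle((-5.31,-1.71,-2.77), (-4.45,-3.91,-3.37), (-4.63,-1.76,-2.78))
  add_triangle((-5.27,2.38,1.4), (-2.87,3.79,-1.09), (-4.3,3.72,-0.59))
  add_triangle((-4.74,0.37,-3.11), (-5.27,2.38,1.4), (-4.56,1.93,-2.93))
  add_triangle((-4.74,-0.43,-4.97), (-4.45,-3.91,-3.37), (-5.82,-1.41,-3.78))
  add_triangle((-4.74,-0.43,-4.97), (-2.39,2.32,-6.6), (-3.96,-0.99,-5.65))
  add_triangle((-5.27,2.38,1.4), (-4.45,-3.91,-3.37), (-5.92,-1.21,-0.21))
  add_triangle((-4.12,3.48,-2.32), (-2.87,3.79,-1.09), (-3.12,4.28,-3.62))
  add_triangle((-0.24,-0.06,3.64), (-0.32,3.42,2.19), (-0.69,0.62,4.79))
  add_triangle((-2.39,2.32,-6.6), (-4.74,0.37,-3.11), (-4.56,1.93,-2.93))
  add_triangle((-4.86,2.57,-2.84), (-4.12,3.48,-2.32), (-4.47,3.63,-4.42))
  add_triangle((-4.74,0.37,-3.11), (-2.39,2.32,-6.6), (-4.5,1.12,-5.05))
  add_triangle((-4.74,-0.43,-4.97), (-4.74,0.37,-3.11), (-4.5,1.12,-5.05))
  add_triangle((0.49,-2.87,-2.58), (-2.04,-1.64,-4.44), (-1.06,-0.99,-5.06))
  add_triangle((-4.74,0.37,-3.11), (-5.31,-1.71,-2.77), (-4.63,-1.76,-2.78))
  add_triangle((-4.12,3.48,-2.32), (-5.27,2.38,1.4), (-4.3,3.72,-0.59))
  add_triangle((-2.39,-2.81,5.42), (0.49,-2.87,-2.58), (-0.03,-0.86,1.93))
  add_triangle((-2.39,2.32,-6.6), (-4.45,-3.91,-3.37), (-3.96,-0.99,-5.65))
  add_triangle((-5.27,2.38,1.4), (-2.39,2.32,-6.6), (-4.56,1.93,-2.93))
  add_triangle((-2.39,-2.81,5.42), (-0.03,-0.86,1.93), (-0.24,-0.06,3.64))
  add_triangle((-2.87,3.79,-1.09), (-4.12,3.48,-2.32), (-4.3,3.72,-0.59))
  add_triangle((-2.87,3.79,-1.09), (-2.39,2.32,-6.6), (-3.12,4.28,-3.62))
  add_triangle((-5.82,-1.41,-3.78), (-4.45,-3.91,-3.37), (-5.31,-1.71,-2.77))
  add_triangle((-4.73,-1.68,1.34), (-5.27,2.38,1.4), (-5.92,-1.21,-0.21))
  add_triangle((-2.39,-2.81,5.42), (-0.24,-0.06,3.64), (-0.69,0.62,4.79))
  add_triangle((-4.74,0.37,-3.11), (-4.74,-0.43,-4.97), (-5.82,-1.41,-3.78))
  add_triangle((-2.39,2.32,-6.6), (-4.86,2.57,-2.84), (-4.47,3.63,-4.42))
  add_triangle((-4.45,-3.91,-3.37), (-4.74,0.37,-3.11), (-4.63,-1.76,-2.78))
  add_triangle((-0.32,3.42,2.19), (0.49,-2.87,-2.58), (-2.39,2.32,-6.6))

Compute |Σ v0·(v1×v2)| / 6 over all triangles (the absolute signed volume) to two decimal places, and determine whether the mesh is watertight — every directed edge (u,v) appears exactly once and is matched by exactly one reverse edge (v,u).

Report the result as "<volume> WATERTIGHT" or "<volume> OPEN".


217.94 OPEN

Per-triangle v0·(v1×v2)/6:
  t1: +4.2781
  t2: +0.1157
  t3: +4.7506
  t4: +9.9403
  t5: +20.9575
  t6: +4.7948
  t7: +15.6379
  t8: +4.0423
  t9: +4.0355
  t10: +15.7537
  t11: +8.9490
  t12: +15.8689
  t13: +0.9191
  t14: +0.2664
  t15: -2.1176
  t16: +6.7242
  t17: +7.2369
  t18: +7.4206
  t19: +19.2522
  t20: -0.5499
  t21: +0.9015
  t22: +5.9443
  t23: +5.5300
  t24: +5.0419
  t25: +6.2587
  t26: +2.3415
  t27: +0.7101
  t28: +6.3615
  t29: +1.9955
  t30: +0.4792
  t31: +2.4552
  t32: +2.8841
  t33: -0.7639
  t34: +2.8686
  t35: +3.0384
  t36: +0.1535
  t37: +5.3349
  t38: +1.1818
  t39: +1.6858
  t40: -1.4092
  t41: +2.0617
  t42: +6.2599
  t43: +1.4795
  t44: +2.7638
  t45: +3.7902
  t46: -1.6218
  t47: +1.9399
Σ = +217.9427 → |volume| = 217.94

Directed edges: 141 total; 9 unmatched, e.g. (-2.39,2.32,-6.6)→(-1.06,-0.99,-5.06) → open.


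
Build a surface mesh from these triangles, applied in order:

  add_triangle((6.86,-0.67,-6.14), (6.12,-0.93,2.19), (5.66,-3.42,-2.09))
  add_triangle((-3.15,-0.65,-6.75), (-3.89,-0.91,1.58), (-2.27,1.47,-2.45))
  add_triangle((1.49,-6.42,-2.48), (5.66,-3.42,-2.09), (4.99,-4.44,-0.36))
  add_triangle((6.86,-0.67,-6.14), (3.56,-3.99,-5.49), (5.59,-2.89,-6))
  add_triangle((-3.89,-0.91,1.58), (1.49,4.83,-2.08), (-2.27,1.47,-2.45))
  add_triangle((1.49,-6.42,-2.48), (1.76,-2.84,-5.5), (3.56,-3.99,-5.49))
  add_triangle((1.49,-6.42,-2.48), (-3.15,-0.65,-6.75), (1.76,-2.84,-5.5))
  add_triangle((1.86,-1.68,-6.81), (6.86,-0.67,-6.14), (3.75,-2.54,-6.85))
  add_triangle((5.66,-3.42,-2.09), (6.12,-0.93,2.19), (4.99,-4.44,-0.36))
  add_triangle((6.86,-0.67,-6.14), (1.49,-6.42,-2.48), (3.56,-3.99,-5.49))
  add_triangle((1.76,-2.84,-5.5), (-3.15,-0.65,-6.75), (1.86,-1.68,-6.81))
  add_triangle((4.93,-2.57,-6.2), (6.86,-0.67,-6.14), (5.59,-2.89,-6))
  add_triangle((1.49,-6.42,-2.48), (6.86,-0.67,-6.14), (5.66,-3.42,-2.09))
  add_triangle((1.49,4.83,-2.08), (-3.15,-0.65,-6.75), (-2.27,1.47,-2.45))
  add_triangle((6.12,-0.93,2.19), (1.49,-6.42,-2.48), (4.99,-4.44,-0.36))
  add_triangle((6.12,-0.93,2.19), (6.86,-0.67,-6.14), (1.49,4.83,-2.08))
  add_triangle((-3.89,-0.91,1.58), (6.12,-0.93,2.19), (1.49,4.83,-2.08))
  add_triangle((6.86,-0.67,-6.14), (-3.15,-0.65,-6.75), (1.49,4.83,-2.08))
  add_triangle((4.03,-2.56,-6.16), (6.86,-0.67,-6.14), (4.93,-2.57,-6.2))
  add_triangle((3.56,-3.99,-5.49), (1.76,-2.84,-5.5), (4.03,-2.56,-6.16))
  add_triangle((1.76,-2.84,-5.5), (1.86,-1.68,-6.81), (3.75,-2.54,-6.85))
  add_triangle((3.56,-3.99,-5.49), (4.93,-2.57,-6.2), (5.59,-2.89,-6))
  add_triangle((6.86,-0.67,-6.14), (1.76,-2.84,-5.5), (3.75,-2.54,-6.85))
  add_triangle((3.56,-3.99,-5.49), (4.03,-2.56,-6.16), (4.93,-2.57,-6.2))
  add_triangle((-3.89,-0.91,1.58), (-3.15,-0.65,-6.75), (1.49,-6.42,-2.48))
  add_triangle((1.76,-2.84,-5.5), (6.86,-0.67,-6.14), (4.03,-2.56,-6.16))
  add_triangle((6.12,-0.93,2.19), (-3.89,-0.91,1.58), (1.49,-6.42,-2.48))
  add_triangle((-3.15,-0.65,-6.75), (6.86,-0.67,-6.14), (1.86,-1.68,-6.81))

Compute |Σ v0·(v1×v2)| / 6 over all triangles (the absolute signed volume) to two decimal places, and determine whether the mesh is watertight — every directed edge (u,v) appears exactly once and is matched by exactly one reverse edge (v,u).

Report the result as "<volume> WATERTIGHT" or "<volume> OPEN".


352.09 WATERTIGHT

Per-triangle v0·(v1×v2)/6:
  t1: +24.0053
  t2: +10.2269
  t3: +10.3136
  t4: -2.0232
  t5: +7.8839
  t6: +7.7577
  t7: +23.2061
  t8: +6.8026
  t9: +9.8523
  t10: +11.7520
  t11: +8.1092
  t12: +2.4104
  t13: +25.1069
  t14: +11.0983
  t15: +2.2394
  t16: +43.3354
  t17: +11.3271
  t18: +55.2544
  t19: +1.6688
  t20: +3.2062
  t21: +2.9145
  t22: +1.7862
  t23: +0.9031
  t24: +1.5325
  t25: +35.3410
  t26: +1.9333
  t27: +23.3892
  t28: +10.7597
Σ = +352.0929 → |volume| = 352.09

Directed edges: 84 total, each appears once with its reverse present → watertight.


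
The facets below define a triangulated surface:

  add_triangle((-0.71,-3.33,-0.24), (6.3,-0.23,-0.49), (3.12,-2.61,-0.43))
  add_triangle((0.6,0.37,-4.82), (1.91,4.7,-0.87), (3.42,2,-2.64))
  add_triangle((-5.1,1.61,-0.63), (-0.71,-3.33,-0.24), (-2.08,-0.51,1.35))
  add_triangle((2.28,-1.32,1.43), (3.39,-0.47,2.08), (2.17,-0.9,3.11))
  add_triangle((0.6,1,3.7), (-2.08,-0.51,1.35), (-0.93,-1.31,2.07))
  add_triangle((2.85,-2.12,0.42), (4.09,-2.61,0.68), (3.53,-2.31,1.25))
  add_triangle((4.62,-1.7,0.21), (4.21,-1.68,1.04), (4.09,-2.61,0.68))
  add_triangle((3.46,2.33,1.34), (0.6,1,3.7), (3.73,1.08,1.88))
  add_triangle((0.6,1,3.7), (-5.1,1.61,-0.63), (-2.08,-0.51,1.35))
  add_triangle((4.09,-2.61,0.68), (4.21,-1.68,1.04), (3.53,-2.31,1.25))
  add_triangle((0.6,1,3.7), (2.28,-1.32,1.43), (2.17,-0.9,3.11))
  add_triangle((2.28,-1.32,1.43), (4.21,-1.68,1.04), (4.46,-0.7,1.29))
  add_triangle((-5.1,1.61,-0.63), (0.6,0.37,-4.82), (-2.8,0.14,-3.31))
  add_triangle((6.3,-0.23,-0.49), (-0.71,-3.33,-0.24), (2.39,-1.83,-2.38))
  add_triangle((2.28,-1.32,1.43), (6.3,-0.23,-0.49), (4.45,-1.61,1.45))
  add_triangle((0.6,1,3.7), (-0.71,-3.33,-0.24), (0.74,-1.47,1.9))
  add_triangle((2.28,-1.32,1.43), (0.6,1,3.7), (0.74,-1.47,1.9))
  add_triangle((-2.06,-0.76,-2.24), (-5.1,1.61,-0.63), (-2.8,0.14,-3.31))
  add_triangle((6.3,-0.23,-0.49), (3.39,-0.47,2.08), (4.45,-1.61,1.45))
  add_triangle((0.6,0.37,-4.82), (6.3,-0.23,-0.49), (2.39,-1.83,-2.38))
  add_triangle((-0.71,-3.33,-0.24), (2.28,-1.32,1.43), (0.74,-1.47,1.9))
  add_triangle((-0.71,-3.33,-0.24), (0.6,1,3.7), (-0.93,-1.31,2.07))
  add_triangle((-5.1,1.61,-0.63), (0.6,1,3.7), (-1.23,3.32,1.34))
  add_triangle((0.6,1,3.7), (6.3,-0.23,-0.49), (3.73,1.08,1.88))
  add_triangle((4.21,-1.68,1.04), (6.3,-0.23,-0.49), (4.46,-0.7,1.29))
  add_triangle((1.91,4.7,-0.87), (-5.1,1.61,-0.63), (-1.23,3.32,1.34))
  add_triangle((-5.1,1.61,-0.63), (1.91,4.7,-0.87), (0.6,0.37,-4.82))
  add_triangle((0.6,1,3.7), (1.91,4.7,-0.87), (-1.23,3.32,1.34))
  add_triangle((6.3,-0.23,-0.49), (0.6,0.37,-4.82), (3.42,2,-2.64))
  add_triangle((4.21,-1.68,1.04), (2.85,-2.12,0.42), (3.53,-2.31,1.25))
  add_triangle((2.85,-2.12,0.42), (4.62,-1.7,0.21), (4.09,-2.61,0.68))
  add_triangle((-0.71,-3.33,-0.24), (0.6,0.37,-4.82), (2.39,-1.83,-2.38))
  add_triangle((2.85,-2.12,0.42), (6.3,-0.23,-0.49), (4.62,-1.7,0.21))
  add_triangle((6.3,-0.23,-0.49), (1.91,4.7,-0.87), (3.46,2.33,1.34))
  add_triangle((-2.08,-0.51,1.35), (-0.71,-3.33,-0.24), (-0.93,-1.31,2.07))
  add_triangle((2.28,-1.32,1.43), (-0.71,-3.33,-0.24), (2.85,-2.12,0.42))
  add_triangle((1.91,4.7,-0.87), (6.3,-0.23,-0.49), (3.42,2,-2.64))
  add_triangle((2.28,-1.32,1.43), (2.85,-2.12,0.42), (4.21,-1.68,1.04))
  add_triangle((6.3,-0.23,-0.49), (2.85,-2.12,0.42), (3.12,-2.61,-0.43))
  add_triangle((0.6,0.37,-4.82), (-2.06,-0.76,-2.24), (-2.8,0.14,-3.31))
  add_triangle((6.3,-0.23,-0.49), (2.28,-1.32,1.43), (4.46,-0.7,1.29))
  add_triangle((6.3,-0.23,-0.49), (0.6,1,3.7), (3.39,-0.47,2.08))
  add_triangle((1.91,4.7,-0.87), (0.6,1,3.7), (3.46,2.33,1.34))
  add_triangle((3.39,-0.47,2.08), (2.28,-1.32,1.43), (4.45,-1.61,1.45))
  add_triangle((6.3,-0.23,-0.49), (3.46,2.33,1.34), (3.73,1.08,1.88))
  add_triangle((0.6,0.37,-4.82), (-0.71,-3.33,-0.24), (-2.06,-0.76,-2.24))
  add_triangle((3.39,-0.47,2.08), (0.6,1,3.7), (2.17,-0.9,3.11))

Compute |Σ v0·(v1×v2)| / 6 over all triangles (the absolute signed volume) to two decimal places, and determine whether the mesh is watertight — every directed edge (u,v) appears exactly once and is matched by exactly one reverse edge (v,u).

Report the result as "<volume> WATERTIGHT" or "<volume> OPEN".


179.34 OPEN

Per-triangle v0·(v1×v2)/6:
  t1: +0.1136
  t2: +8.9047
  t3: +5.0056
  t4: +0.9983
  t5: +1.9674
  t6: +0.1383
  t7: +0.6723
  t8: +3.0128
  t9: +5.2202
  t10: +0.4683
  t11: -0.4455
  t12: +0.7109
  t13: +4.5042
  t14: +7.1912
  t15: -0.1106
  t16: +1.6905
  t17: +2.0507
  t18: +2.2978
  t19: +2.9092
  t20: +9.6375
  t21: +1.9600
  t22: +1.7748
  t23: +7.5272
  t24: +2.4559
  t25: +1.8520
  t26: +9.4809
  t27: +21.5344
  t28: +8.1458
  t29: +9.6729
  t30: -0.4403
  t31: +0.1604
  t32: +6.8282
  t33: +0.1734
  t34: +9.9195
  t35: +1.8672
  t36: +1.9807
  t37: +10.2799
  t38: +0.6794
  t39: +2.0783
  t40: +2.1904
  t41: -1.2191
  t42: +3.8769
  t43: +7.3796
  t44: +0.7437
  t45: +3.5422
  t46: +5.7373
  t47: +2.2164
Σ = +179.3353 → |volume| = 179.34

Directed edges: 141 total; 9 unmatched, e.g. (3.12,-2.61,-0.43)→(-0.71,-3.33,-0.24) → open.


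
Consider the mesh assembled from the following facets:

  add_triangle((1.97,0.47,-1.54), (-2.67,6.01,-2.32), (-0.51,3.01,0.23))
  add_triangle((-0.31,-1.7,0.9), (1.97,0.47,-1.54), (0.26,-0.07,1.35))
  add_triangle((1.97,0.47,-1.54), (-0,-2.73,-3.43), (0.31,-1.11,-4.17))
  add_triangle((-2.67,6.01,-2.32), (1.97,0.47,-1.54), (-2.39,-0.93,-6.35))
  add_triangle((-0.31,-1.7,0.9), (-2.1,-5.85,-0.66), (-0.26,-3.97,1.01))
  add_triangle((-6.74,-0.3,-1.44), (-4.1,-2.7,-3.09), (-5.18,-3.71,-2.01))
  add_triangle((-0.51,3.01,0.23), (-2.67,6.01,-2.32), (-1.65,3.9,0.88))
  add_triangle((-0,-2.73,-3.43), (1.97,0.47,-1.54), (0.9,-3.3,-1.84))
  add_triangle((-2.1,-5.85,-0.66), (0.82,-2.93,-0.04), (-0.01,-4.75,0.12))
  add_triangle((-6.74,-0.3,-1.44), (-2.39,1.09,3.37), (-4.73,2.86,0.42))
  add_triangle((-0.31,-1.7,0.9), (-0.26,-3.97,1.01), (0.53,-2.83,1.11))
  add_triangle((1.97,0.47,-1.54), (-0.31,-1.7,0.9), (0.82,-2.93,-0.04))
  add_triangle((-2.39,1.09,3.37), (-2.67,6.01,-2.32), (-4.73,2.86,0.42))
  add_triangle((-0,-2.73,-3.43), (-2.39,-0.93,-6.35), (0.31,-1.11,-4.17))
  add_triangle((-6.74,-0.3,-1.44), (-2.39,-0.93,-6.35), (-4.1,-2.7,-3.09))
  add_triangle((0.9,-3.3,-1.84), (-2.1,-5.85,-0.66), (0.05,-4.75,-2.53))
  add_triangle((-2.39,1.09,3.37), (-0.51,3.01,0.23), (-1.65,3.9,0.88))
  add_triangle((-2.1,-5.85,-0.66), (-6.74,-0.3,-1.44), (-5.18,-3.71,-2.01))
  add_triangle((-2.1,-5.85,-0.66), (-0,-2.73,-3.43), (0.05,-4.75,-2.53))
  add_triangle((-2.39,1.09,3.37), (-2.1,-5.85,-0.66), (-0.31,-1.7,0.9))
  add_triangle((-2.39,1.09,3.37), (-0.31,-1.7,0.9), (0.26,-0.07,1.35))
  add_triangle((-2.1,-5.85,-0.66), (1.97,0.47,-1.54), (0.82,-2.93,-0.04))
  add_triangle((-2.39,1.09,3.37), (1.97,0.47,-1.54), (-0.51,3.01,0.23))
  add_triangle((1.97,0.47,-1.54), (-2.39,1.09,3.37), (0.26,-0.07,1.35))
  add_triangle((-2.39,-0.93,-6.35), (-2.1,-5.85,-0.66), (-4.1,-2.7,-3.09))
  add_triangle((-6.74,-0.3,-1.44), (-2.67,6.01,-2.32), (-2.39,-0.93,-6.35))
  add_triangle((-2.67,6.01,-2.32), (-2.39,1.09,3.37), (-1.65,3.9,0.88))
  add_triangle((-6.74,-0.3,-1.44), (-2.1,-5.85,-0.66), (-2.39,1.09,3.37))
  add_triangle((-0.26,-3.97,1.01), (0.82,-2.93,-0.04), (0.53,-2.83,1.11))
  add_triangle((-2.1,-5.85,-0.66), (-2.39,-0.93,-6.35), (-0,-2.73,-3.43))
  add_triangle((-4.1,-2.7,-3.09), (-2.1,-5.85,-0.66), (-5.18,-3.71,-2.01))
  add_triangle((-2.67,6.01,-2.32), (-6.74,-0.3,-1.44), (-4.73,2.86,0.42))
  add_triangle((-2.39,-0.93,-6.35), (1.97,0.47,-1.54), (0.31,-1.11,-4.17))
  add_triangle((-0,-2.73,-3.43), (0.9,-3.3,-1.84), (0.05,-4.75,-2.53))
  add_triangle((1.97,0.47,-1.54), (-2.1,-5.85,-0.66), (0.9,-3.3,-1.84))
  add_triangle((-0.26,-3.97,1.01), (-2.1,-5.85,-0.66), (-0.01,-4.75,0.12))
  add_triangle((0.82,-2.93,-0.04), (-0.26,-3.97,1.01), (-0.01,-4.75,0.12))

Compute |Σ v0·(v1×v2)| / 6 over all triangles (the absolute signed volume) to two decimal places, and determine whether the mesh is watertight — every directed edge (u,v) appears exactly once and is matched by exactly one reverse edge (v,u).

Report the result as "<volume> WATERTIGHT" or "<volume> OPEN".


225.67 OPEN

Per-triangle v0·(v1×v2)/6:
  t1: +4.1635
  t2: +0.8007
  t3: +2.1872
  t4: +18.4566
  t5: +0.8135
  t6: +6.0992
  t7: +1.8614
  t8: +2.9396
  t9: +0.7168
  t10: +11.4626
  t11: +0.2725
  t12: +0.3541
  t13: +10.2264
  t14: +3.7489
  t15: +14.4653
  t16: +1.5414
  t17: +0.9872
  t18: +5.0151
  t19: +3.4372
  t20: +3.9112
  t21: +1.2681
  t22: +3.4176
  t23: +1.6360
  t24: +0.9118
  t25: +13.4791
  t26: +41.8212
  t27: +4.8674
  t28: +24.8100
  t29: +0.6329
  t30: +12.2260
  t31: +5.5929
  t32: +15.8837
  t33: +2.7307
  t34: +1.3554
  t35: -0.6602
  t36: +1.6644
  t37: +0.5723
Σ = +225.6699 → |volume| = 225.67

Directed edges: 111 total; 3 unmatched, e.g. (0.53,-2.83,1.11)→(-0.31,-1.7,0.9) → open.
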